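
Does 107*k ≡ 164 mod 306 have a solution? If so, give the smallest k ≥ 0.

gcd(107, 306) = 1, so a unique solution mod 306 exists.
107⁻¹ ≡ 143 (mod 306).
k ≡ 143*164 ≡ 196 (mod 306).

196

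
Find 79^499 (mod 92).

499 in binary is 111110011, i.e. 499 = 256 + 128 + 64 + 32 + 16 + 2 + 1.
79^1 ≡ 79 (mod 92)
79^2 ≡ 79^2 = 6241 ≡ 77 (mod 92)
79^4 ≡ 77^2 = 5929 ≡ 41 (mod 92)
79^8 ≡ 41^2 = 1681 ≡ 25 (mod 92)
79^16 ≡ 25^2 = 625 ≡ 73 (mod 92)
79^32 ≡ 73^2 = 5329 ≡ 85 (mod 92)
79^64 ≡ 85^2 = 7225 ≡ 49 (mod 92)
79^128 ≡ 49^2 = 2401 ≡ 9 (mod 92)
79^256 ≡ 9^2 = 81 (mod 92)
79^499 = 79^256 * 79^128 * 79^64 * 79^32 * 79^16 * 79^2 * 79^1 ≡ 81 * 9 * 49 * 85 * 73 * 77 * 79 (mod 92).
Accumulate the product:
81 * 9 = 729 ≡ 85
85 * 49 = 4165 ≡ 25
25 * 85 = 2125 ≡ 9
9 * 73 = 657 ≡ 13
13 * 77 = 1001 ≡ 81
81 * 79 = 6399 ≡ 51

51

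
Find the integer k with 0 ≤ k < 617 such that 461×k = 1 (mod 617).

352

By the extended Euclidean algorithm:
617 = 1·461 + 156
461 = 2·156 + 149
156 = 1·149 + 7
149 = 21·7 + 2
7 = 3·2 + 1
2 = 2·1 + 0
gcd(461, 617) = 1, so the inverse exists.
Back-substitute for 1:
1 = 1·7 − 3·2
  = −3·149 + 64·7
  = 64·156 − 67·149
  = −67·461 + 198·156
  = 198·617 − 265·461
So 461⁻¹ ≡ −265 ≡ 352 (mod 617).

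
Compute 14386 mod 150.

136

14386 = 95×150 + 136, so 14386 ≡ 136 (mod 150).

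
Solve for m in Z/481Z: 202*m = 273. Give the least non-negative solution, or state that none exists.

299

gcd(202, 481) = 1, so a unique solution mod 481 exists.
202⁻¹ ≡ 431 (mod 481).
m ≡ 431*273 ≡ 299 (mod 481).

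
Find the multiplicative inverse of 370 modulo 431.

Apply the Euclidean algorithm and back-substitute:
431 = 1·370 + 61
370 = 6·61 + 4
61 = 15·4 + 1
4 = 4·1 + 0
gcd(370, 431) = 1, so the inverse exists.
Bézout: 1 = 91·431 − 106·370.
So 370⁻¹ ≡ −106 ≡ 325 (mod 431).

325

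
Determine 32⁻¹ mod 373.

35

Apply the Euclidean algorithm and back-substitute:
373 = 11*32 + 21
32 = 1*21 + 11
21 = 1*11 + 10
11 = 1*10 + 1
10 = 10*1 + 0
gcd(32, 373) = 1, so the inverse exists.
Bézout: 1 = −3*373 + 35*32.
So 32⁻¹ ≡ 35 (mod 373).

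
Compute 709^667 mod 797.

Compute successive squares:
667 in binary is 1010011011, i.e. 667 = 512 + 128 + 16 + 8 + 2 + 1.
709^1 ≡ 709 (mod 797)
709^2 ≡ 709^2 = 502681 ≡ 571 (mod 797)
709^4 ≡ 571^2 = 326041 ≡ 68 (mod 797)
709^8 ≡ 68^2 = 4624 ≡ 639 (mod 797)
709^16 ≡ 639^2 = 408321 ≡ 257 (mod 797)
709^32 ≡ 257^2 = 66049 ≡ 695 (mod 797)
709^64 ≡ 695^2 = 483025 ≡ 43 (mod 797)
709^128 ≡ 43^2 = 1849 ≡ 255 (mod 797)
709^256 ≡ 255^2 = 65025 ≡ 468 (mod 797)
709^512 ≡ 468^2 = 219024 ≡ 646 (mod 797)
709^667 = 709^512 * 709^128 * 709^16 * 709^8 * 709^2 * 709^1 ≡ 646 * 255 * 257 * 639 * 571 * 709 (mod 797).
Accumulate the product:
646 * 255 = 164730 ≡ 548
548 * 257 = 140836 ≡ 564
564 * 639 = 360396 ≡ 152
152 * 571 = 86792 ≡ 716
716 * 709 = 507644 ≡ 752

752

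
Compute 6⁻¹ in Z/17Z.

3

Run the extended Euclidean algorithm:
17 = 2×6 + 5
6 = 1×5 + 1
5 = 5×1 + 0
gcd(6, 17) = 1, so the inverse exists.
Back-substitute for 1:
1 = 1×6 − 1×5
  = −1×17 + 3×6
So 6⁻¹ ≡ 3 (mod 17).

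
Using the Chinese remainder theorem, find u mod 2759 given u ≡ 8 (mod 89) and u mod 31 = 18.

1165

89⁻¹ mod 31: 89·23 ≡ 1 (mod 31), so 89⁻¹ ≡ 23.
u = 8 + 89·((18 − 8)·23 mod 31) = 8 + 89·13 = 1165.
Check: 1165 mod 89 = 8, 1165 mod 31 = 18. ✓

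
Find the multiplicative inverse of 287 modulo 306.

161

By the extended Euclidean algorithm:
306 = 1·287 + 19
287 = 15·19 + 2
19 = 9·2 + 1
2 = 2·1 + 0
gcd(287, 306) = 1, so the inverse exists.
Bézout: 1 = 136·306 − 145·287.
So 287⁻¹ ≡ −145 ≡ 161 (mod 306).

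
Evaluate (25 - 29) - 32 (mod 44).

8

25 - 29 = -4 ≡ 40 (mod 44)
40 - 32 = 8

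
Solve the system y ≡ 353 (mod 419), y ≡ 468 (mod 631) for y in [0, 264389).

235831

419⁻¹ mod 631: 419×378 ≡ 1 (mod 631), so 419⁻¹ ≡ 378.
y = 353 + 419×((468 − 353)×378 mod 631) = 353 + 419×562 = 235831.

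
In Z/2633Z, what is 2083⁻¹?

2633 = 1×2083 + 550
2083 = 3×550 + 433
550 = 1×433 + 117
433 = 3×117 + 82
117 = 1×82 + 35
82 = 2×35 + 12
35 = 2×12 + 11
12 = 1×11 + 1
11 = 11×1 + 0
gcd(2083, 2633) = 1, so the inverse exists.
Bézout: 1 = −178×2633 + 225×2083.
So 2083⁻¹ ≡ 225 (mod 2633).

225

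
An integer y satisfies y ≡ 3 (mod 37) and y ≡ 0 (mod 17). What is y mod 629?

595

37⁻¹ mod 17: 37·6 ≡ 1 (mod 17), so 37⁻¹ ≡ 6.
y = 3 + 37·((0 − 3)·6 mod 17) = 3 + 37·16 = 595.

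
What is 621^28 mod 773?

446

28 in binary is 11100, i.e. 28 = 16 + 8 + 4.
621^1 ≡ 621 (mod 773)
621^2 ≡ 621^2 = 385641 ≡ 687 (mod 773)
621^4 ≡ 687^2 = 471969 ≡ 439 (mod 773)
621^8 ≡ 439^2 = 192721 ≡ 244 (mod 773)
621^16 ≡ 244^2 = 59536 ≡ 15 (mod 773)
621^28 = 621^16 * 621^8 * 621^4 ≡ 15 * 244 * 439 (mod 773).
Accumulate the product:
15 * 244 = 3660 ≡ 568
568 * 439 = 249352 ≡ 446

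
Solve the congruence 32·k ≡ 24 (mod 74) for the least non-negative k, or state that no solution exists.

gcd(32, 74) = 2, and 2 | 24, so solutions exist.
Divide through by 2: 16·k ≡ 12 (mod 37).
16⁻¹ ≡ 7 (mod 37).
k ≡ 7·12 ≡ 10 (mod 37).
The smallest non-negative solution is k = 10.

10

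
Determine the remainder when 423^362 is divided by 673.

Compute successive squares:
362 in binary is 101101010, i.e. 362 = 256 + 64 + 32 + 8 + 2.
423^1 ≡ 423 (mod 673)
423^2 ≡ 423^2 = 178929 ≡ 584 (mod 673)
423^4 ≡ 584^2 = 341056 ≡ 518 (mod 673)
423^8 ≡ 518^2 = 268324 ≡ 470 (mod 673)
423^16 ≡ 470^2 = 220900 ≡ 156 (mod 673)
423^32 ≡ 156^2 = 24336 ≡ 108 (mod 673)
423^64 ≡ 108^2 = 11664 ≡ 223 (mod 673)
423^128 ≡ 223^2 = 49729 ≡ 600 (mod 673)
423^256 ≡ 600^2 = 360000 ≡ 618 (mod 673)
423^362 = 423^256 · 423^64 · 423^32 · 423^8 · 423^2 ≡ 618 · 223 · 108 · 470 · 584 (mod 673).
Accumulate the product:
618 · 223 = 137814 ≡ 522
522 · 108 = 56376 ≡ 517
517 · 470 = 242990 ≡ 37
37 · 584 = 21608 ≡ 72

72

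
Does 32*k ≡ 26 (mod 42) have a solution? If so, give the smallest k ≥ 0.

gcd(32, 42) = 2, and 2 | 26, so solutions exist.
Divide through by 2: 16*k = 13 (mod 21).
16⁻¹ ≡ 4 (mod 21).
k ≡ 4*13 ≡ 10 (mod 21).
The smallest non-negative solution is k = 10.

10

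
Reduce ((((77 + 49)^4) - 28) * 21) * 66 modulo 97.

77 + 49 = 126 ≡ 29 (mod 97)
(29)^4 ≡ 54 (mod 97)
54 - 28 = 26
26 * 21 = 546 ≡ 61 (mod 97)
61 * 66 = 4026 ≡ 49 (mod 97)

49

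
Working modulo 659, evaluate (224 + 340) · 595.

224 + 340 = 564
564 · 595 = 335580 ≡ 149 (mod 659)

149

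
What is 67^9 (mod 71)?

59

By square-and-multiply:
9 in binary is 1001, i.e. 9 = 8 + 1.
67^1 ≡ 67 (mod 71)
67^2 ≡ 67^2 = 4489 ≡ 16 (mod 71)
67^4 ≡ 16^2 = 256 ≡ 43 (mod 71)
67^8 ≡ 43^2 = 1849 ≡ 3 (mod 71)
67^9 = 67^8 * 67^1 ≡ 3 * 67 (mod 71).
3 * 67 = 201 ≡ 59 (mod 71).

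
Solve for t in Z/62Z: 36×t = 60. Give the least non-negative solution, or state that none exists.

gcd(36, 62) = 2, and 2 | 60, so solutions exist.
Divide through by 2: 18×t = 30 (mod 31).
18⁻¹ ≡ 19 (mod 31).
t ≡ 19×30 ≡ 12 (mod 31).
The smallest non-negative solution is t = 12.

12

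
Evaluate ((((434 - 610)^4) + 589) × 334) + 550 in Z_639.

513

434 - 610 = -176 ≡ 463 (mod 639)
(463)^4 ≡ 400 (mod 639)
400 + 589 = 989 ≡ 350 (mod 639)
350 × 334 = 116900 ≡ 602 (mod 639)
602 + 550 = 1152 ≡ 513 (mod 639)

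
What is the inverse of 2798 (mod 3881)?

1308

3881 = 1·2798 + 1083
2798 = 2·1083 + 632
1083 = 1·632 + 451
632 = 1·451 + 181
451 = 2·181 + 89
181 = 2·89 + 3
89 = 29·3 + 2
3 = 1·2 + 1
2 = 2·1 + 0
gcd(2798, 3881) = 1, so the inverse exists.
Bézout: 1 = −943·3881 + 1308·2798.
So 2798⁻¹ ≡ 1308 (mod 3881).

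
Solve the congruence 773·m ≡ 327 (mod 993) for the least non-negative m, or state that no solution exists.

gcd(773, 993) = 1, so a unique solution mod 993 exists.
773⁻¹ ≡ 167 (mod 993).
m ≡ 167·327 ≡ 987 (mod 993).

987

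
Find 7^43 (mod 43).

By square-and-multiply:
43 in binary is 101011, i.e. 43 = 32 + 8 + 2 + 1.
7^1 ≡ 7 (mod 43)
7^2 ≡ 7^2 = 49 ≡ 6 (mod 43)
7^4 ≡ 6^2 = 36 (mod 43)
7^8 ≡ 36^2 = 1296 ≡ 6 (mod 43)
7^16 ≡ 6^2 = 36 (mod 43)
7^32 ≡ 36^2 = 1296 ≡ 6 (mod 43)
7^43 = 7^32 * 7^8 * 7^2 * 7^1 ≡ 6 * 6 * 6 * 7 (mod 43).
Accumulate the product:
6 * 6 = 36
36 * 6 = 216 ≡ 1
1 * 7 = 7

7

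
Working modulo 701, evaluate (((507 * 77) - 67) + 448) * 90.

507 * 77 = 39039 ≡ 484 (mod 701)
484 - 67 = 417
417 + 448 = 865 ≡ 164 (mod 701)
164 * 90 = 14760 ≡ 39 (mod 701)

39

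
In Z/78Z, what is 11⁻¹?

71

Run the extended Euclidean algorithm:
78 = 7*11 + 1
11 = 11*1 + 0
gcd(11, 78) = 1, so the inverse exists.
Back-substitute for 1:
1 = 1*78 − 7*11
So 11⁻¹ ≡ −7 ≡ 71 (mod 78).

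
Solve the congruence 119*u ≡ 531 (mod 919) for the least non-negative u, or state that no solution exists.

630

gcd(119, 919) = 1, so a unique solution mod 919 exists.
119⁻¹ ≡ 780 (mod 919).
u ≡ 780*531 ≡ 630 (mod 919).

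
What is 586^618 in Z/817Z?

618 in binary is 1001101010, i.e. 618 = 512 + 64 + 32 + 8 + 2.
586^1 ≡ 586 (mod 817)
586^2 ≡ 586^2 = 343396 ≡ 256 (mod 817)
586^4 ≡ 256^2 = 65536 ≡ 176 (mod 817)
586^8 ≡ 176^2 = 30976 ≡ 747 (mod 817)
586^16 ≡ 747^2 = 558009 ≡ 815 (mod 817)
586^32 ≡ 815^2 = 664225 ≡ 4 (mod 817)
586^64 ≡ 4^2 = 16 (mod 817)
586^128 ≡ 16^2 = 256 (mod 817)
586^256 ≡ 256^2 = 65536 ≡ 176 (mod 817)
586^512 ≡ 176^2 = 30976 ≡ 747 (mod 817)
586^618 = 586^512 * 586^64 * 586^32 * 586^8 * 586^2 ≡ 747 * 16 * 4 * 747 * 256 (mod 817).
Accumulate the product:
747 * 16 = 11952 ≡ 514
514 * 4 = 2056 ≡ 422
422 * 747 = 315234 ≡ 689
689 * 256 = 176384 ≡ 729

729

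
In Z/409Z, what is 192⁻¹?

49

By the extended Euclidean algorithm:
409 = 2*192 + 25
192 = 7*25 + 17
25 = 1*17 + 8
17 = 2*8 + 1
8 = 8*1 + 0
gcd(192, 409) = 1, so the inverse exists.
Back-substitute for 1:
1 = 1*17 − 2*8
  = −2*25 + 3*17
  = 3*192 − 23*25
  = −23*409 + 49*192
So 192⁻¹ ≡ 49 (mod 409).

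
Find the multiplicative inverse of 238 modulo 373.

373 = 1·238 + 135
238 = 1·135 + 103
135 = 1·103 + 32
103 = 3·32 + 7
32 = 4·7 + 4
7 = 1·4 + 3
4 = 1·3 + 1
3 = 3·1 + 0
gcd(238, 373) = 1, so the inverse exists.
Bézout: 1 = 67·373 − 105·238.
So 238⁻¹ ≡ −105 ≡ 268 (mod 373).

268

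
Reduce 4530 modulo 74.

4530 = 61×74 + 16, so 4530 ≡ 16 (mod 74).

16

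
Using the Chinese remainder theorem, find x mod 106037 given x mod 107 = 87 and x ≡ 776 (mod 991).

107⁻¹ mod 991: 107*389 ≡ 1 (mod 991), so 107⁻¹ ≡ 389.
x = 87 + 107*((776 − 87)*389 mod 991) = 87 + 107*451 = 48344.

48344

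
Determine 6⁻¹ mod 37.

31

Run the extended Euclidean algorithm:
37 = 6×6 + 1
6 = 6×1 + 0
gcd(6, 37) = 1, so the inverse exists.
Bézout: 1 = 1×37 − 6×6.
So 6⁻¹ ≡ −6 ≡ 31 (mod 37).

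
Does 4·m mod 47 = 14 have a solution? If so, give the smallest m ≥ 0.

27

gcd(4, 47) = 1, so a unique solution mod 47 exists.
4⁻¹ ≡ 12 (mod 47).
m ≡ 12·14 ≡ 27 (mod 47).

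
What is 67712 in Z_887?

67712 = 76·887 + 300, so 67712 ≡ 300 (mod 887).

300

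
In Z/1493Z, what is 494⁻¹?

1493 = 3*494 + 11
494 = 44*11 + 10
11 = 1*10 + 1
10 = 10*1 + 0
gcd(494, 1493) = 1, so the inverse exists.
Back-substitute for 1:
1 = 1*11 − 1*10
  = −1*494 + 45*11
  = 45*1493 − 136*494
So 494⁻¹ ≡ −136 ≡ 1357 (mod 1493).

1357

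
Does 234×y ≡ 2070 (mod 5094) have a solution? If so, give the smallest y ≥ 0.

183

gcd(234, 5094) = 18, and 18 | 2070, so solutions exist.
Divide through by 18: 13×y ≡ 115 (mod 283).
13⁻¹ ≡ 196 (mod 283).
y ≡ 196×115 ≡ 183 (mod 283).
The smallest non-negative solution is y = 183.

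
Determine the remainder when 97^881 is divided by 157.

881 in binary is 1101110001, i.e. 881 = 512 + 256 + 64 + 32 + 16 + 1.
97^1 ≡ 97 (mod 157)
97^2 ≡ 97^2 = 9409 ≡ 146 (mod 157)
97^4 ≡ 146^2 = 21316 ≡ 121 (mod 157)
97^8 ≡ 121^2 = 14641 ≡ 40 (mod 157)
97^16 ≡ 40^2 = 1600 ≡ 30 (mod 157)
97^32 ≡ 30^2 = 900 ≡ 115 (mod 157)
97^64 ≡ 115^2 = 13225 ≡ 37 (mod 157)
97^128 ≡ 37^2 = 1369 ≡ 113 (mod 157)
97^256 ≡ 113^2 = 12769 ≡ 52 (mod 157)
97^512 ≡ 52^2 = 2704 ≡ 35 (mod 157)
97^881 = 97^512 * 97^256 * 97^64 * 97^32 * 97^16 * 97^1 ≡ 35 * 52 * 37 * 115 * 30 * 97 (mod 157).
Accumulate the product:
35 * 52 = 1820 ≡ 93
93 * 37 = 3441 ≡ 144
144 * 115 = 16560 ≡ 75
75 * 30 = 2250 ≡ 52
52 * 97 = 5044 ≡ 20

20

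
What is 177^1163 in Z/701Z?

17

Using repeated squaring:
1163 in binary is 10010001011, i.e. 1163 = 1024 + 128 + 8 + 2 + 1.
177^1 ≡ 177 (mod 701)
177^2 ≡ 177^2 = 31329 ≡ 485 (mod 701)
177^4 ≡ 485^2 = 235225 ≡ 390 (mod 701)
177^8 ≡ 390^2 = 152100 ≡ 684 (mod 701)
177^16 ≡ 684^2 = 467856 ≡ 289 (mod 701)
177^32 ≡ 289^2 = 83521 ≡ 102 (mod 701)
177^64 ≡ 102^2 = 10404 ≡ 590 (mod 701)
177^128 ≡ 590^2 = 348100 ≡ 404 (mod 701)
177^256 ≡ 404^2 = 163216 ≡ 584 (mod 701)
177^512 ≡ 584^2 = 341056 ≡ 370 (mod 701)
177^1024 ≡ 370^2 = 136900 ≡ 205 (mod 701)
177^1163 = 177^1024 · 177^128 · 177^8 · 177^2 · 177^1 ≡ 205 · 404 · 684 · 485 · 177 (mod 701).
Accumulate the product:
205 · 404 = 82820 ≡ 102
102 · 684 = 69768 ≡ 369
369 · 485 = 178965 ≡ 210
210 · 177 = 37170 ≡ 17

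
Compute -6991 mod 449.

-6991 = -16*449 + 193, so -6991 ≡ 193 (mod 449).

193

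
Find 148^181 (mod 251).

206

Compute successive squares:
181 in binary is 10110101, i.e. 181 = 128 + 32 + 16 + 4 + 1.
148^1 ≡ 148 (mod 251)
148^2 ≡ 148^2 = 21904 ≡ 67 (mod 251)
148^4 ≡ 67^2 = 4489 ≡ 222 (mod 251)
148^8 ≡ 222^2 = 49284 ≡ 88 (mod 251)
148^16 ≡ 88^2 = 7744 ≡ 214 (mod 251)
148^32 ≡ 214^2 = 45796 ≡ 114 (mod 251)
148^64 ≡ 114^2 = 12996 ≡ 195 (mod 251)
148^128 ≡ 195^2 = 38025 ≡ 124 (mod 251)
148^181 = 148^128 · 148^32 · 148^16 · 148^4 · 148^1 ≡ 124 · 114 · 214 · 222 · 148 (mod 251).
Accumulate the product:
124 · 114 = 14136 ≡ 80
80 · 214 = 17120 ≡ 52
52 · 222 = 11544 ≡ 249
249 · 148 = 36852 ≡ 206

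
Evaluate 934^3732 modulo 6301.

219

Compute successive squares:
934^1 ≡ 934 (mod 6301)
934^2 ≡ 934^2 = 872356 ≡ 2818 (mod 6301)
934^4 ≡ 2818^2 = 7941124 ≡ 1864 (mod 6301)
934^8 ≡ 1864^2 = 3474496 ≡ 2645 (mod 6301)
934^16 ≡ 2645^2 = 6996025 ≡ 1915 (mod 6301)
934^32 ≡ 1915^2 = 3667225 ≡ 43 (mod 6301)
934^64 ≡ 43^2 = 1849 (mod 6301)
934^128 ≡ 1849^2 = 3418801 ≡ 3659 (mod 6301)
934^256 ≡ 3659^2 = 13388281 ≡ 4957 (mod 6301)
934^512 ≡ 4957^2 = 24571849 ≡ 4250 (mod 6301)
934^1024 ≡ 4250^2 = 18062500 ≡ 3834 (mod 6301)
934^2048 ≡ 3834^2 = 14699556 ≡ 5624 (mod 6301)
934^3732 = 934^2048 * 934^1024 * 934^512 * 934^128 * 934^16 * 934^4 ≡ 5624 * 3834 * 4250 * 3659 * 1915 * 1864 (mod 6301).
Accumulate the product:
5624 * 3834 = 21562416 ≡ 394
394 * 4250 = 1674500 ≡ 4735
4735 * 3659 = 17325365 ≡ 3916
3916 * 1915 = 7499140 ≡ 950
950 * 1864 = 1770800 ≡ 219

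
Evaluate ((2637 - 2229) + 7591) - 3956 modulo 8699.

2637 - 2229 = 408
408 + 7591 = 7999
7999 - 3956 = 4043

4043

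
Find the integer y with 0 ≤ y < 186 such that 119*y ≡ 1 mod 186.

161

By the extended Euclidean algorithm:
186 = 1×119 + 67
119 = 1×67 + 52
67 = 1×52 + 15
52 = 3×15 + 7
15 = 2×7 + 1
7 = 7×1 + 0
gcd(119, 186) = 1, so the inverse exists.
Bézout: 1 = 16×186 − 25×119.
So 119⁻¹ ≡ −25 ≡ 161 (mod 186).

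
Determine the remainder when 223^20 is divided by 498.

253

20 in binary is 10100, i.e. 20 = 16 + 4.
223^1 ≡ 223 (mod 498)
223^2 ≡ 223^2 = 49729 ≡ 427 (mod 498)
223^4 ≡ 427^2 = 182329 ≡ 61 (mod 498)
223^8 ≡ 61^2 = 3721 ≡ 235 (mod 498)
223^16 ≡ 235^2 = 55225 ≡ 445 (mod 498)
223^20 = 223^16 × 223^4 ≡ 445 × 61 (mod 498).
445 × 61 = 27145 ≡ 253 (mod 498).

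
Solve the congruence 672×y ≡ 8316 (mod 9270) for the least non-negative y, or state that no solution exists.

gcd(672, 9270) = 6, and 6 | 8316, so solutions exist.
Divide through by 6: 112×y ≡ 1386 (mod 1545).
112⁻¹ ≡ 538 (mod 1545).
y ≡ 538×1386 ≡ 978 (mod 1545).
The smallest non-negative solution is y = 978.

978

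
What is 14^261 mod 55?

261 in binary is 100000101, i.e. 261 = 256 + 4 + 1.
14^1 ≡ 14 (mod 55)
14^2 ≡ 14^2 = 196 ≡ 31 (mod 55)
14^4 ≡ 31^2 = 961 ≡ 26 (mod 55)
14^8 ≡ 26^2 = 676 ≡ 16 (mod 55)
14^16 ≡ 16^2 = 256 ≡ 36 (mod 55)
14^32 ≡ 36^2 = 1296 ≡ 31 (mod 55)
14^64 ≡ 31^2 = 961 ≡ 26 (mod 55)
14^128 ≡ 26^2 = 676 ≡ 16 (mod 55)
14^256 ≡ 16^2 = 256 ≡ 36 (mod 55)
14^261 = 14^256 × 14^4 × 14^1 ≡ 36 × 26 × 14 (mod 55).
Accumulate the product:
36 × 26 = 936 ≡ 1
1 × 14 = 14

14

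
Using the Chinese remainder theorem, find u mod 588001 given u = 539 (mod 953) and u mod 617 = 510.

953⁻¹ mod 617: 953×101 ≡ 1 (mod 617), so 953⁻¹ ≡ 101.
u = 539 + 953×((510 − 539)×101 mod 617) = 539 + 953×156 = 149207.

149207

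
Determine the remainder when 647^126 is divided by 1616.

1521

126 in binary is 1111110, i.e. 126 = 64 + 32 + 16 + 8 + 4 + 2.
647^1 ≡ 647 (mod 1616)
647^2 ≡ 647^2 = 418609 ≡ 65 (mod 1616)
647^4 ≡ 65^2 = 4225 ≡ 993 (mod 1616)
647^8 ≡ 993^2 = 986049 ≡ 289 (mod 1616)
647^16 ≡ 289^2 = 83521 ≡ 1105 (mod 1616)
647^32 ≡ 1105^2 = 1221025 ≡ 945 (mod 1616)
647^64 ≡ 945^2 = 893025 ≡ 993 (mod 1616)
647^126 = 647^64 · 647^32 · 647^16 · 647^8 · 647^4 · 647^2 ≡ 993 · 945 · 1105 · 289 · 993 · 65 (mod 1616).
Accumulate the product:
993 · 945 = 938385 ≡ 1105
1105 · 1105 = 1221025 ≡ 945
945 · 289 = 273105 ≡ 1
1 · 993 = 993
993 · 65 = 64545 ≡ 1521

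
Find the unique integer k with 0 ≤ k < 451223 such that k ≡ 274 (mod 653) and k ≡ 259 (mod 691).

297389

653⁻¹ mod 691: 653×200 ≡ 1 (mod 691), so 653⁻¹ ≡ 200.
k = 274 + 653×((259 − 274)×200 mod 691) = 274 + 653×455 = 297389.
Check: 297389 mod 653 = 274, 297389 mod 691 = 259. ✓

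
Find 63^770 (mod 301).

294

Using repeated squaring:
63^1 ≡ 63 (mod 301)
63^2 ≡ 63^2 = 3969 ≡ 56 (mod 301)
63^4 ≡ 56^2 = 3136 ≡ 126 (mod 301)
63^8 ≡ 126^2 = 15876 ≡ 224 (mod 301)
63^16 ≡ 224^2 = 50176 ≡ 210 (mod 301)
63^32 ≡ 210^2 = 44100 ≡ 154 (mod 301)
63^64 ≡ 154^2 = 23716 ≡ 238 (mod 301)
63^128 ≡ 238^2 = 56644 ≡ 56 (mod 301)
63^256 ≡ 56^2 = 3136 ≡ 126 (mod 301)
63^512 ≡ 126^2 = 15876 ≡ 224 (mod 301)
63^770 = 63^512 · 63^256 · 63^2 ≡ 224 · 126 · 56 (mod 301).
Accumulate the product:
224 · 126 = 28224 ≡ 231
231 · 56 = 12936 ≡ 294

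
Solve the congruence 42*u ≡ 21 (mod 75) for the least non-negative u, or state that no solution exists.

13

gcd(42, 75) = 3, and 3 | 21, so solutions exist.
Divide through by 3: 14*u ≡ 7 mod 25.
14⁻¹ ≡ 9 (mod 25).
u ≡ 9*7 ≡ 13 (mod 25).
The smallest non-negative solution is u = 13.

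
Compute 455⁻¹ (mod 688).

375

Run the extended Euclidean algorithm:
688 = 1*455 + 233
455 = 1*233 + 222
233 = 1*222 + 11
222 = 20*11 + 2
11 = 5*2 + 1
2 = 2*1 + 0
gcd(455, 688) = 1, so the inverse exists.
Back-substitute for 1:
1 = 1*11 − 5*2
  = −5*222 + 101*11
  = 101*233 − 106*222
  = −106*455 + 207*233
  = 207*688 − 313*455
So 455⁻¹ ≡ −313 ≡ 375 (mod 688).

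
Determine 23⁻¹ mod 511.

Run the extended Euclidean algorithm:
511 = 22·23 + 5
23 = 4·5 + 3
5 = 1·3 + 2
3 = 1·2 + 1
2 = 2·1 + 0
gcd(23, 511) = 1, so the inverse exists.
Back-substitute for 1:
1 = 1·3 − 1·2
  = −1·5 + 2·3
  = 2·23 − 9·5
  = −9·511 + 200·23
So 23⁻¹ ≡ 200 (mod 511).

200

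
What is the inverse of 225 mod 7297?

5416

Apply the Euclidean algorithm and back-substitute:
7297 = 32*225 + 97
225 = 2*97 + 31
97 = 3*31 + 4
31 = 7*4 + 3
4 = 1*3 + 1
3 = 3*1 + 0
gcd(225, 7297) = 1, so the inverse exists.
Bézout: 1 = 58*7297 − 1881*225.
So 225⁻¹ ≡ −1881 ≡ 5416 (mod 7297).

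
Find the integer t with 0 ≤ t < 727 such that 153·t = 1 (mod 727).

727 = 4·153 + 115
153 = 1·115 + 38
115 = 3·38 + 1
38 = 38·1 + 0
gcd(153, 727) = 1, so the inverse exists.
Bézout: 1 = 4·727 − 19·153.
So 153⁻¹ ≡ −19 ≡ 708 (mod 727).

708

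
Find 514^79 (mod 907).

514^1 ≡ 514 (mod 907)
514^2 ≡ 514^2 = 264196 ≡ 259 (mod 907)
514^4 ≡ 259^2 = 67081 ≡ 870 (mod 907)
514^8 ≡ 870^2 = 756900 ≡ 462 (mod 907)
514^16 ≡ 462^2 = 213444 ≡ 299 (mod 907)
514^32 ≡ 299^2 = 89401 ≡ 515 (mod 907)
514^64 ≡ 515^2 = 265225 ≡ 381 (mod 907)
514^79 = 514^64 × 514^8 × 514^4 × 514^2 × 514^1 ≡ 381 × 462 × 870 × 259 × 514 (mod 907).
Accumulate the product:
381 × 462 = 176022 ≡ 64
64 × 870 = 55680 ≡ 353
353 × 259 = 91427 ≡ 727
727 × 514 = 373678 ≡ 901

901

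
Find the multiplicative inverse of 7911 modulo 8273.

8273 = 1·7911 + 362
7911 = 21·362 + 309
362 = 1·309 + 53
309 = 5·53 + 44
53 = 1·44 + 9
44 = 4·9 + 8
9 = 1·8 + 1
8 = 8·1 + 0
gcd(7911, 8273) = 1, so the inverse exists.
Bézout: 1 = 896·8273 − 937·7911.
So 7911⁻¹ ≡ −937 ≡ 7336 (mod 8273).

7336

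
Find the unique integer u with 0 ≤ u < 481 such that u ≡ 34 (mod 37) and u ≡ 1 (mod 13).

37⁻¹ mod 13: 37×6 ≡ 1 (mod 13), so 37⁻¹ ≡ 6.
u = 34 + 37×((1 − 34)×6 mod 13) = 34 + 37×10 = 404.
Check: 404 mod 37 = 34, 404 mod 13 = 1. ✓

404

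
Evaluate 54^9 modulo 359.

9 in binary is 1001, i.e. 9 = 8 + 1.
54^1 ≡ 54 (mod 359)
54^2 ≡ 54^2 = 2916 ≡ 44 (mod 359)
54^4 ≡ 44^2 = 1936 ≡ 141 (mod 359)
54^8 ≡ 141^2 = 19881 ≡ 136 (mod 359)
54^9 = 54^8 · 54^1 ≡ 136 · 54 (mod 359).
136 · 54 = 7344 ≡ 164 (mod 359).

164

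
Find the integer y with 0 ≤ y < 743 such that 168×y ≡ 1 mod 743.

Apply the Euclidean algorithm and back-substitute:
743 = 4*168 + 71
168 = 2*71 + 26
71 = 2*26 + 19
26 = 1*19 + 7
19 = 2*7 + 5
7 = 1*5 + 2
5 = 2*2 + 1
2 = 2*1 + 0
gcd(168, 743) = 1, so the inverse exists.
Bézout: 1 = 71*743 − 314*168.
So 168⁻¹ ≡ −314 ≡ 429 (mod 743).

429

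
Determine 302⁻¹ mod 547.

96

547 = 1×302 + 245
302 = 1×245 + 57
245 = 4×57 + 17
57 = 3×17 + 6
17 = 2×6 + 5
6 = 1×5 + 1
5 = 5×1 + 0
gcd(302, 547) = 1, so the inverse exists.
Back-substitute for 1:
1 = 1×6 − 1×5
  = −1×17 + 3×6
  = 3×57 − 10×17
  = −10×245 + 43×57
  = 43×302 − 53×245
  = −53×547 + 96×302
So 302⁻¹ ≡ 96 (mod 547).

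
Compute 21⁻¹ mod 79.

64

Apply the Euclidean algorithm and back-substitute:
79 = 3×21 + 16
21 = 1×16 + 5
16 = 3×5 + 1
5 = 5×1 + 0
gcd(21, 79) = 1, so the inverse exists.
Back-substitute for 1:
1 = 1×16 − 3×5
  = −3×21 + 4×16
  = 4×79 − 15×21
So 21⁻¹ ≡ −15 ≡ 64 (mod 79).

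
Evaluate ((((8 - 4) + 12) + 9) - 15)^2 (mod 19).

5

8 - 4 = 4
4 + 12 = 16
16 + 9 = 25 ≡ 6 (mod 19)
6 - 15 = -9 ≡ 10 (mod 19)
(10)^2 ≡ 5 (mod 19)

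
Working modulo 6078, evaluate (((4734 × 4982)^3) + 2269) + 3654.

4734 × 4982 = 23584788 ≡ 2148 (mod 6078)
(2148)^3 ≡ 552 (mod 6078)
552 + 2269 = 2821
2821 + 3654 = 6475 ≡ 397 (mod 6078)

397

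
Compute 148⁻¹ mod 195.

Run the extended Euclidean algorithm:
195 = 1*148 + 47
148 = 3*47 + 7
47 = 6*7 + 5
7 = 1*5 + 2
5 = 2*2 + 1
2 = 2*1 + 0
gcd(148, 195) = 1, so the inverse exists.
Bézout: 1 = 63*195 − 83*148.
So 148⁻¹ ≡ −83 ≡ 112 (mod 195).

112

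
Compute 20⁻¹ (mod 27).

23

27 = 1·20 + 7
20 = 2·7 + 6
7 = 1·6 + 1
6 = 6·1 + 0
gcd(20, 27) = 1, so the inverse exists.
Back-substitute for 1:
1 = 1·7 − 1·6
  = −1·20 + 3·7
  = 3·27 − 4·20
So 20⁻¹ ≡ −4 ≡ 23 (mod 27).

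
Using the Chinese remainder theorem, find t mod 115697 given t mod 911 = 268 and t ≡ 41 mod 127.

6645

911⁻¹ mod 127: 911×52 ≡ 1 (mod 127), so 911⁻¹ ≡ 52.
t = 268 + 911×((41 − 268)×52 mod 127) = 268 + 911×7 = 6645.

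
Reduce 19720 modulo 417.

19720 = 47*417 + 121, so 19720 ≡ 121 (mod 417).

121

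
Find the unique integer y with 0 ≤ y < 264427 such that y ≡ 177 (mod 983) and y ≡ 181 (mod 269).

983⁻¹ mod 269: 983×188 ≡ 1 (mod 269), so 983⁻¹ ≡ 188.
y = 177 + 983×((181 − 177)×188 mod 269) = 177 + 983×214 = 210539.

210539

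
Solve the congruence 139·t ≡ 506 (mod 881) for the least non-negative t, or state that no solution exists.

gcd(139, 881) = 1, so a unique solution mod 881 exists.
139⁻¹ ≡ 431 (mod 881).
t ≡ 431·506 ≡ 479 (mod 881).

479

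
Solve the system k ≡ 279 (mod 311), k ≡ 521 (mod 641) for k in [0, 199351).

311⁻¹ mod 641: 311×371 ≡ 1 (mod 641), so 311⁻¹ ≡ 371.
k = 279 + 311×((521 − 279)×371 mod 641) = 279 + 311×42 = 13341.
Check: 13341 mod 311 = 279, 13341 mod 641 = 521. ✓

13341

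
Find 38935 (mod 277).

38935 = 140·277 + 155, so 38935 ≡ 155 (mod 277).

155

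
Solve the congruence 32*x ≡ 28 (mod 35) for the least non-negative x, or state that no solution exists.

gcd(32, 35) = 1, so a unique solution mod 35 exists.
32⁻¹ ≡ 23 (mod 35).
x ≡ 23*28 ≡ 14 (mod 35).

14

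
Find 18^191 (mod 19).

18

Using repeated squaring:
18^1 ≡ 18 (mod 19)
18^2 ≡ 18^2 = 324 ≡ 1 (mod 19)
18^4 ≡ 1^2 = 1 (mod 19)
18^8 ≡ 1^2 = 1 (mod 19)
18^16 ≡ 1^2 = 1 (mod 19)
18^32 ≡ 1^2 = 1 (mod 19)
18^64 ≡ 1^2 = 1 (mod 19)
18^128 ≡ 1^2 = 1 (mod 19)
18^191 = 18^128 · 18^32 · 18^16 · 18^8 · 18^4 · 18^2 · 18^1 ≡ 1 · 1 · 1 · 1 · 1 · 1 · 18 (mod 19).
Accumulate the product:
1 · 1 = 1
1 · 1 = 1
1 · 1 = 1
1 · 1 = 1
1 · 1 = 1
1 · 18 = 18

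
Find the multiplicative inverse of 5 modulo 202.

202 = 40×5 + 2
5 = 2×2 + 1
2 = 2×1 + 0
gcd(5, 202) = 1, so the inverse exists.
Bézout: 1 = −2×202 + 81×5.
So 5⁻¹ ≡ 81 (mod 202).

81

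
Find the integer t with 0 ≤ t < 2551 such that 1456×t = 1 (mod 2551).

212

2551 = 1×1456 + 1095
1456 = 1×1095 + 361
1095 = 3×361 + 12
361 = 30×12 + 1
12 = 12×1 + 0
gcd(1456, 2551) = 1, so the inverse exists.
Back-substitute for 1:
1 = 1×361 − 30×12
  = −30×1095 + 91×361
  = 91×1456 − 121×1095
  = −121×2551 + 212×1456
So 1456⁻¹ ≡ 212 (mod 2551).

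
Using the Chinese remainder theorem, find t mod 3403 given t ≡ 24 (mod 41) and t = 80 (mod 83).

41⁻¹ mod 83: 41×81 ≡ 1 (mod 83), so 41⁻¹ ≡ 81.
t = 24 + 41×((80 − 24)×81 mod 83) = 24 + 41×54 = 2238.

2238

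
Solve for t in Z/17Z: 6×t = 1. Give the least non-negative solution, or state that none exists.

gcd(6, 17) = 1, so a unique solution mod 17 exists.
6⁻¹ ≡ 3 (mod 17).
t ≡ 3×1 ≡ 3 (mod 17).

3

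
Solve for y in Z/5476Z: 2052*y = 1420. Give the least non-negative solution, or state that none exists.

gcd(2052, 5476) = 4, and 4 | 1420, so solutions exist.
Divide through by 4: 513*y mod 1369 = 355.
513⁻¹ ≡ 910 (mod 1369).
y ≡ 910*355 ≡ 1335 (mod 1369).
The smallest non-negative solution is y = 1335.

1335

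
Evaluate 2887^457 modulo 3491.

2844

457 in binary is 111001001, i.e. 457 = 256 + 128 + 64 + 8 + 1.
2887^1 ≡ 2887 (mod 3491)
2887^2 ≡ 2887^2 = 8334769 ≡ 1752 (mod 3491)
2887^4 ≡ 1752^2 = 3069504 ≡ 915 (mod 3491)
2887^8 ≡ 915^2 = 837225 ≡ 2876 (mod 3491)
2887^16 ≡ 2876^2 = 8271376 ≡ 1197 (mod 3491)
2887^32 ≡ 1197^2 = 1432809 ≡ 1499 (mod 3491)
2887^64 ≡ 1499^2 = 2247001 ≡ 2288 (mod 3491)
2887^128 ≡ 2288^2 = 5234944 ≡ 1935 (mod 3491)
2887^256 ≡ 1935^2 = 3744225 ≡ 1873 (mod 3491)
2887^457 = 2887^256 · 2887^128 · 2887^64 · 2887^8 · 2887^1 ≡ 1873 · 1935 · 2288 · 2876 · 2887 (mod 3491).
Accumulate the product:
1873 · 1935 = 3624255 ≡ 597
597 · 2288 = 1365936 ≡ 955
955 · 2876 = 2746580 ≡ 2654
2654 · 2887 = 7662098 ≡ 2844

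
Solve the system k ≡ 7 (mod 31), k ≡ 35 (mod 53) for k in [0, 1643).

565

31⁻¹ mod 53: 31·12 ≡ 1 (mod 53), so 31⁻¹ ≡ 12.
k = 7 + 31·((35 − 7)·12 mod 53) = 7 + 31·18 = 565.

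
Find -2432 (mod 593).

533

-2432 = -5*593 + 533, so -2432 ≡ 533 (mod 593).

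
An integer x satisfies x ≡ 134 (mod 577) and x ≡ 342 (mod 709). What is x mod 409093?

346334

577⁻¹ mod 709: 577*521 ≡ 1 (mod 709), so 577⁻¹ ≡ 521.
x = 134 + 577*((342 − 134)*521 mod 709) = 134 + 577*600 = 346334.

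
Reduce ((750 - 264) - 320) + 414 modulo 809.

750 - 264 = 486
486 - 320 = 166
166 + 414 = 580

580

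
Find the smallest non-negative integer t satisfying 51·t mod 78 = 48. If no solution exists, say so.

4

gcd(51, 78) = 3, and 3 | 48, so solutions exist.
Divide through by 3: 17·t ≡ 16 (mod 26).
17⁻¹ ≡ 23 (mod 26).
t ≡ 23·16 ≡ 4 (mod 26).
The smallest non-negative solution is t = 4.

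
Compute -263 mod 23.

13

-263 = -12×23 + 13, so -263 ≡ 13 (mod 23).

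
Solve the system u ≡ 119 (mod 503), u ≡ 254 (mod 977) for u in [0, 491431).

503⁻¹ mod 977: 503*876 ≡ 1 (mod 977), so 503⁻¹ ≡ 876.
u = 119 + 503*((254 − 119)*876 mod 977) = 119 + 503*43 = 21748.

21748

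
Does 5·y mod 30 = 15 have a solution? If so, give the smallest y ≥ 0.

3

gcd(5, 30) = 5, and 5 | 15, so solutions exist.
Divide through by 5: 1·y mod 6 = 3.
1⁻¹ ≡ 1 (mod 6).
y ≡ 1·3 ≡ 3 (mod 6).
The smallest non-negative solution is y = 3.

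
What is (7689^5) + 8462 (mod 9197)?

(7689)^5 ≡ 5539 (mod 9197)
5539 + 8462 = 14001 ≡ 4804 (mod 9197)

4804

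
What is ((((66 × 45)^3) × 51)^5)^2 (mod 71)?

1

66 × 45 = 2970 ≡ 59 (mod 71)
(59)^3 ≡ 47 (mod 71)
47 × 51 = 2397 ≡ 54 (mod 71)
(54)^5 ≡ 1 (mod 71)
(1)^2 ≡ 1 (mod 71)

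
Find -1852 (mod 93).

-1852 = -20×93 + 8, so -1852 ≡ 8 (mod 93).

8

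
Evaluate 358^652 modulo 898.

By square-and-multiply:
652 in binary is 1010001100, i.e. 652 = 512 + 128 + 8 + 4.
358^1 ≡ 358 (mod 898)
358^2 ≡ 358^2 = 128164 ≡ 648 (mod 898)
358^4 ≡ 648^2 = 419904 ≡ 538 (mod 898)
358^8 ≡ 538^2 = 289444 ≡ 288 (mod 898)
358^16 ≡ 288^2 = 82944 ≡ 328 (mod 898)
358^32 ≡ 328^2 = 107584 ≡ 722 (mod 898)
358^64 ≡ 722^2 = 521284 ≡ 444 (mod 898)
358^128 ≡ 444^2 = 197136 ≡ 474 (mod 898)
358^256 ≡ 474^2 = 224676 ≡ 176 (mod 898)
358^512 ≡ 176^2 = 30976 ≡ 444 (mod 898)
358^652 = 358^512 · 358^128 · 358^8 · 358^4 ≡ 444 · 474 · 288 · 538 (mod 898).
Accumulate the product:
444 · 474 = 210456 ≡ 324
324 · 288 = 93312 ≡ 818
818 · 538 = 440084 ≡ 64

64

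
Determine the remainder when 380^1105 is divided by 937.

692

1105 in binary is 10001010001, i.e. 1105 = 1024 + 64 + 16 + 1.
380^1 ≡ 380 (mod 937)
380^2 ≡ 380^2 = 144400 ≡ 102 (mod 937)
380^4 ≡ 102^2 = 10404 ≡ 97 (mod 937)
380^8 ≡ 97^2 = 9409 ≡ 39 (mod 937)
380^16 ≡ 39^2 = 1521 ≡ 584 (mod 937)
380^32 ≡ 584^2 = 341056 ≡ 925 (mod 937)
380^64 ≡ 925^2 = 855625 ≡ 144 (mod 937)
380^128 ≡ 144^2 = 20736 ≡ 122 (mod 937)
380^256 ≡ 122^2 = 14884 ≡ 829 (mod 937)
380^512 ≡ 829^2 = 687241 ≡ 420 (mod 937)
380^1024 ≡ 420^2 = 176400 ≡ 244 (mod 937)
380^1105 = 380^1024 · 380^64 · 380^16 · 380^1 ≡ 244 · 144 · 584 · 380 (mod 937).
Accumulate the product:
244 · 144 = 35136 ≡ 467
467 · 584 = 272728 ≡ 61
61 · 380 = 23180 ≡ 692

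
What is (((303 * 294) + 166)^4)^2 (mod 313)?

214

303 * 294 = 89082 ≡ 190 (mod 313)
190 + 166 = 356 ≡ 43 (mod 313)
(43)^4 ≡ 215 (mod 313)
(215)^2 ≡ 214 (mod 313)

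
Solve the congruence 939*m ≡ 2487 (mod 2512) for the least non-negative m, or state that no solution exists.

gcd(939, 2512) = 1, so a unique solution mod 2512 exists.
939⁻¹ ≡ 1779 (mod 2512).
m ≡ 1779*2487 ≡ 741 (mod 2512).

741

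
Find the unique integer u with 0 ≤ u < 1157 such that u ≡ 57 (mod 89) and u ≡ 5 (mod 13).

57

89⁻¹ mod 13: 89*6 ≡ 1 (mod 13), so 89⁻¹ ≡ 6.
u = 57 + 89*((5 − 57)*6 mod 13) = 57 + 89*0 = 57.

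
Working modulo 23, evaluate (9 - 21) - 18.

9 - 21 = -12 ≡ 11 (mod 23)
11 - 18 = -7 ≡ 16 (mod 23)

16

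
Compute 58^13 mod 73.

11

13 in binary is 1101, i.e. 13 = 8 + 4 + 1.
58^1 ≡ 58 (mod 73)
58^2 ≡ 58^2 = 3364 ≡ 6 (mod 73)
58^4 ≡ 6^2 = 36 (mod 73)
58^8 ≡ 36^2 = 1296 ≡ 55 (mod 73)
58^13 = 58^8 × 58^4 × 58^1 ≡ 55 × 36 × 58 (mod 73).
Accumulate the product:
55 × 36 = 1980 ≡ 9
9 × 58 = 522 ≡ 11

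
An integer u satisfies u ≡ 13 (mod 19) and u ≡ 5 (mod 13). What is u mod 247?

19⁻¹ mod 13: 19·11 ≡ 1 (mod 13), so 19⁻¹ ≡ 11.
u = 13 + 19·((5 − 13)·11 mod 13) = 13 + 19·3 = 70.

70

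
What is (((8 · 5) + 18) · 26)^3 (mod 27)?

8 · 5 = 40 ≡ 13 (mod 27)
13 + 18 = 31 ≡ 4 (mod 27)
4 · 26 = 104 ≡ 23 (mod 27)
(23)^3 ≡ 17 (mod 27)

17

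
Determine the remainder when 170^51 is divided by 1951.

Using repeated squaring:
170^1 ≡ 170 (mod 1951)
170^2 ≡ 170^2 = 28900 ≡ 1586 (mod 1951)
170^4 ≡ 1586^2 = 2515396 ≡ 557 (mod 1951)
170^8 ≡ 557^2 = 310249 ≡ 40 (mod 1951)
170^16 ≡ 40^2 = 1600 (mod 1951)
170^32 ≡ 1600^2 = 2560000 ≡ 288 (mod 1951)
170^51 = 170^32 * 170^16 * 170^2 * 170^1 ≡ 288 * 1600 * 1586 * 170 (mod 1951).
Accumulate the product:
288 * 1600 = 460800 ≡ 364
364 * 1586 = 577304 ≡ 1759
1759 * 170 = 299030 ≡ 527

527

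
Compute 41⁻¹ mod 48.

By the extended Euclidean algorithm:
48 = 1·41 + 7
41 = 5·7 + 6
7 = 1·6 + 1
6 = 6·1 + 0
gcd(41, 48) = 1, so the inverse exists.
Bézout: 1 = 6·48 − 7·41.
So 41⁻¹ ≡ −7 ≡ 41 (mod 48).

41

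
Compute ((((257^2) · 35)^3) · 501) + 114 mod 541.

502

(257)^2 ≡ 47 (mod 541)
47 · 35 = 1645 ≡ 22 (mod 541)
(22)^3 ≡ 369 (mod 541)
369 · 501 = 184869 ≡ 388 (mod 541)
388 + 114 = 502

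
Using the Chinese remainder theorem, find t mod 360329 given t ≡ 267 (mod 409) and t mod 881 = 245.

409⁻¹ mod 881: 409·853 ≡ 1 (mod 881), so 409⁻¹ ≡ 853.
t = 267 + 409·((245 − 267)·853 mod 881) = 267 + 409·616 = 252211.
Check: 252211 mod 409 = 267, 252211 mod 881 = 245. ✓

252211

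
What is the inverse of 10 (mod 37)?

26

Run the extended Euclidean algorithm:
37 = 3*10 + 7
10 = 1*7 + 3
7 = 2*3 + 1
3 = 3*1 + 0
gcd(10, 37) = 1, so the inverse exists.
Bézout: 1 = 3*37 − 11*10.
So 10⁻¹ ≡ −11 ≡ 26 (mod 37).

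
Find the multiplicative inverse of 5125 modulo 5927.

303

5927 = 1×5125 + 802
5125 = 6×802 + 313
802 = 2×313 + 176
313 = 1×176 + 137
176 = 1×137 + 39
137 = 3×39 + 20
39 = 1×20 + 19
20 = 1×19 + 1
19 = 19×1 + 0
gcd(5125, 5927) = 1, so the inverse exists.
Back-substitute for 1:
1 = 1×20 − 1×19
  = −1×39 + 2×20
  = 2×137 − 7×39
  = −7×176 + 9×137
  = 9×313 − 16×176
  = −16×802 + 41×313
  = 41×5125 − 262×802
  = −262×5927 + 303×5125
So 5125⁻¹ ≡ 303 (mod 5927).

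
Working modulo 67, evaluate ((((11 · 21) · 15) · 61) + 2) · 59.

10

11 · 21 = 231 ≡ 30 (mod 67)
30 · 15 = 450 ≡ 48 (mod 67)
48 · 61 = 2928 ≡ 47 (mod 67)
47 + 2 = 49
49 · 59 = 2891 ≡ 10 (mod 67)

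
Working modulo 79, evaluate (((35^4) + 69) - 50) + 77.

(35)^4 ≡ 20 (mod 79)
20 + 69 = 89 ≡ 10 (mod 79)
10 - 50 = -40 ≡ 39 (mod 79)
39 + 77 = 116 ≡ 37 (mod 79)

37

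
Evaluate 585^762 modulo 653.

360

By square-and-multiply:
762 in binary is 1011111010, i.e. 762 = 512 + 128 + 64 + 32 + 16 + 8 + 2.
585^1 ≡ 585 (mod 653)
585^2 ≡ 585^2 = 342225 ≡ 53 (mod 653)
585^4 ≡ 53^2 = 2809 ≡ 197 (mod 653)
585^8 ≡ 197^2 = 38809 ≡ 282 (mod 653)
585^16 ≡ 282^2 = 79524 ≡ 511 (mod 653)
585^32 ≡ 511^2 = 261121 ≡ 574 (mod 653)
585^64 ≡ 574^2 = 329476 ≡ 364 (mod 653)
585^128 ≡ 364^2 = 132496 ≡ 590 (mod 653)
585^256 ≡ 590^2 = 348100 ≡ 51 (mod 653)
585^512 ≡ 51^2 = 2601 ≡ 642 (mod 653)
585^762 = 585^512 × 585^128 × 585^64 × 585^32 × 585^16 × 585^8 × 585^2 ≡ 642 × 590 × 364 × 574 × 511 × 282 × 53 (mod 653).
Accumulate the product:
642 × 590 = 378780 ≡ 40
40 × 364 = 14560 ≡ 194
194 × 574 = 111356 ≡ 346
346 × 511 = 176806 ≡ 496
496 × 282 = 139872 ≡ 130
130 × 53 = 6890 ≡ 360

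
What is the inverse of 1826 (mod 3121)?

By the extended Euclidean algorithm:
3121 = 1×1826 + 1295
1826 = 1×1295 + 531
1295 = 2×531 + 233
531 = 2×233 + 65
233 = 3×65 + 38
65 = 1×38 + 27
38 = 1×27 + 11
27 = 2×11 + 5
11 = 2×5 + 1
5 = 5×1 + 0
gcd(1826, 3121) = 1, so the inverse exists.
Back-substitute for 1:
1 = 1×11 − 2×5
  = −2×27 + 5×11
  = 5×38 − 7×27
  = −7×65 + 12×38
  = 12×233 − 43×65
  = −43×531 + 98×233
  = 98×1295 − 239×531
  = −239×1826 + 337×1295
  = 337×3121 − 576×1826
So 1826⁻¹ ≡ −576 ≡ 2545 (mod 3121).

2545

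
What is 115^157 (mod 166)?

19

Compute successive squares:
157 in binary is 10011101, i.e. 157 = 128 + 16 + 8 + 4 + 1.
115^1 ≡ 115 (mod 166)
115^2 ≡ 115^2 = 13225 ≡ 111 (mod 166)
115^4 ≡ 111^2 = 12321 ≡ 37 (mod 166)
115^8 ≡ 37^2 = 1369 ≡ 41 (mod 166)
115^16 ≡ 41^2 = 1681 ≡ 21 (mod 166)
115^32 ≡ 21^2 = 441 ≡ 109 (mod 166)
115^64 ≡ 109^2 = 11881 ≡ 95 (mod 166)
115^128 ≡ 95^2 = 9025 ≡ 61 (mod 166)
115^157 = 115^128 · 115^16 · 115^8 · 115^4 · 115^1 ≡ 61 · 21 · 41 · 37 · 115 (mod 166).
Accumulate the product:
61 · 21 = 1281 ≡ 119
119 · 41 = 4879 ≡ 65
65 · 37 = 2405 ≡ 81
81 · 115 = 9315 ≡ 19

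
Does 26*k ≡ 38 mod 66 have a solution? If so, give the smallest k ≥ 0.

4

gcd(26, 66) = 2, and 2 | 38, so solutions exist.
Divide through by 2: 13*k ≡ 19 mod 33.
13⁻¹ ≡ 28 (mod 33).
k ≡ 28*19 ≡ 4 (mod 33).
The smallest non-negative solution is k = 4.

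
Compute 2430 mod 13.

2430 = 186×13 + 12, so 2430 ≡ 12 (mod 13).

12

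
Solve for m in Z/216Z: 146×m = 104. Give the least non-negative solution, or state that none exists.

88

gcd(146, 216) = 2, and 2 | 104, so solutions exist.
Divide through by 2: 73×m = 52 (mod 108).
73⁻¹ ≡ 37 (mod 108).
m ≡ 37×52 ≡ 88 (mod 108).
The smallest non-negative solution is m = 88.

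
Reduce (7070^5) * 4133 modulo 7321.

1537

(7070)^5 ≡ 11 (mod 7321)
11 * 4133 = 45463 ≡ 1537 (mod 7321)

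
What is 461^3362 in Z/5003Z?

3362 in binary is 110100100010, i.e. 3362 = 2048 + 1024 + 256 + 32 + 2.
461^1 ≡ 461 (mod 5003)
461^2 ≡ 461^2 = 212521 ≡ 2395 (mod 5003)
461^4 ≡ 2395^2 = 5736025 ≡ 2587 (mod 5003)
461^8 ≡ 2587^2 = 6692569 ≡ 3558 (mod 5003)
461^16 ≡ 3558^2 = 12659364 ≡ 1774 (mod 5003)
461^32 ≡ 1774^2 = 3147076 ≡ 189 (mod 5003)
461^64 ≡ 189^2 = 35721 ≡ 700 (mod 5003)
461^128 ≡ 700^2 = 490000 ≡ 4709 (mod 5003)
461^256 ≡ 4709^2 = 22174681 ≡ 1385 (mod 5003)
461^512 ≡ 1385^2 = 1918225 ≡ 2076 (mod 5003)
461^1024 ≡ 2076^2 = 4309776 ≡ 2193 (mod 5003)
461^2048 ≡ 2193^2 = 4809249 ≡ 1366 (mod 5003)
461^3362 = 461^2048 · 461^1024 · 461^256 · 461^32 · 461^2 ≡ 1366 · 2193 · 1385 · 189 · 2395 (mod 5003).
Accumulate the product:
1366 · 2193 = 2995638 ≡ 3844
3844 · 1385 = 5323940 ≡ 748
748 · 189 = 141372 ≡ 1288
1288 · 2395 = 3084760 ≡ 2912

2912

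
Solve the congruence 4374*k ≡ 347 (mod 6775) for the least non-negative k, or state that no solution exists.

gcd(4374, 6775) = 1, so a unique solution mod 6775 exists.
4374⁻¹ ≡ 649 (mod 6775).
k ≡ 649*347 ≡ 1628 (mod 6775).

1628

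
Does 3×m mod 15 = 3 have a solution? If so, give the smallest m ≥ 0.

1

gcd(3, 15) = 3, and 3 | 3, so solutions exist.
Divide through by 3: 1×m ≡ 1 mod 5.
1⁻¹ ≡ 1 (mod 5).
m ≡ 1×1 ≡ 1 (mod 5).
The smallest non-negative solution is m = 1.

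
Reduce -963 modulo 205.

62

-963 = -5*205 + 62, so -963 ≡ 62 (mod 205).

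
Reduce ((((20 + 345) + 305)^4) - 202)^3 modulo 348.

20 + 345 = 365 ≡ 17 (mod 348)
17 + 305 = 322
(322)^4 ≡ 52 (mod 348)
52 - 202 = -150 ≡ 198 (mod 348)
(198)^3 ≡ 252 (mod 348)

252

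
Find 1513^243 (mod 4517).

Using repeated squaring:
243 in binary is 11110011, i.e. 243 = 128 + 64 + 32 + 16 + 2 + 1.
1513^1 ≡ 1513 (mod 4517)
1513^2 ≡ 1513^2 = 2289169 ≡ 3567 (mod 4517)
1513^4 ≡ 3567^2 = 12723489 ≡ 3617 (mod 4517)
1513^8 ≡ 3617^2 = 13082689 ≡ 1457 (mod 4517)
1513^16 ≡ 1457^2 = 2122849 ≡ 4376 (mod 4517)
1513^32 ≡ 4376^2 = 19149376 ≡ 1813 (mod 4517)
1513^64 ≡ 1813^2 = 3286969 ≡ 3110 (mod 4517)
1513^128 ≡ 3110^2 = 9672100 ≡ 1203 (mod 4517)
1513^243 = 1513^128 × 1513^64 × 1513^32 × 1513^16 × 1513^2 × 1513^1 ≡ 1203 × 3110 × 1813 × 4376 × 3567 × 1513 (mod 4517).
Accumulate the product:
1203 × 3110 = 3741330 ≡ 1254
1254 × 1813 = 2273502 ≡ 1451
1451 × 4376 = 6349576 ≡ 3191
3191 × 3567 = 11382297 ≡ 3974
3974 × 1513 = 6012662 ≡ 535

535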